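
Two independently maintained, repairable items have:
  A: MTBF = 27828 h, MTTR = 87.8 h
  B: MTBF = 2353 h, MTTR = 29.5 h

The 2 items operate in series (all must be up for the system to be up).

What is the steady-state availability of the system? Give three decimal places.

0.985

A(A) = MTBF/(MTBF+MTTR) = 27828/(27828+87.8) = 0.996855
A(B) = MTBF/(MTBF+MTTR) = 2353/(2353+29.5) = 0.987618
Series availability: 0.996855 × 0.987618 = 0.985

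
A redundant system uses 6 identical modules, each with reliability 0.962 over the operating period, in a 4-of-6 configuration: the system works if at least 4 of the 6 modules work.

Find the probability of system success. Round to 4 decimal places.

R = Σ_{i=4}^{6} C(6,i) p^i (1−p)^{6−i} with p = 0.962
C(6,4)·0.962^4·0.038^2 = 0.018551
C(6,5)·0.962^5·0.038^1 = 0.187850
C(6,6)·0.962^6·0.038^0 = 0.792593
Sum = 0.9990

0.9990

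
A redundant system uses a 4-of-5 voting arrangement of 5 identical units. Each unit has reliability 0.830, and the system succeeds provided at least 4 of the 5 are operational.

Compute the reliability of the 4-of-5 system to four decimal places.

0.7973

R = Σ_{i=4}^{5} C(5,i) p^i (1−p)^{5−i} with p = 0.830
C(5,4)·0.830^4·0.170^1 = 0.403396
C(5,5)·0.830^5·0.170^0 = 0.393904
Sum = 0.7973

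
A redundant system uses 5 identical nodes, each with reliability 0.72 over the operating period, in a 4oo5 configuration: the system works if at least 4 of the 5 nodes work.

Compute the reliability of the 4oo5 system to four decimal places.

R = Σ_{i=4}^{5} C(5,i) p^i (1−p)^{5−i} with p = 0.72
C(5,4)·0.72^4·0.28^1 = 0.376234
C(5,5)·0.72^5·0.28^0 = 0.193492
Sum = 0.5697

0.5697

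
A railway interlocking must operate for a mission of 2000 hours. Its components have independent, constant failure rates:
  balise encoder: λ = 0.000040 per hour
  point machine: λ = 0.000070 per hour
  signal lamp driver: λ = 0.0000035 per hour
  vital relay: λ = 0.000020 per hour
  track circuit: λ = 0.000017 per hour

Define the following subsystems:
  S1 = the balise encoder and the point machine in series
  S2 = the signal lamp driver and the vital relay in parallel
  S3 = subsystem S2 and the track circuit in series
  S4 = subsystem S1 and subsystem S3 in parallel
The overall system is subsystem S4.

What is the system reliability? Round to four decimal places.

R(balise encoder) = exp(−0.000040 × 2000) = 0.923116
R(point machine) = exp(−0.000070 × 2000) = 0.869358
R(signal lamp driver) = exp(−0.0000035 × 2000) = 0.993024
R(vital relay) = exp(−0.000020 × 2000) = 0.960789
R(track circuit) = exp(−0.000017 × 2000) = 0.966572
Series (balise encoder and point machine): 0.923116 × 0.869358 = 0.802518
Parallel (signal lamp driver and vital relay): 1 − (1 − 0.993024)(1 − 0.960789) = 0.999726
Series ([0.999726] and track circuit): 0.999726 × 0.966572 = 0.966307
Parallel ([0.802518] and [0.966307]): 1 − (1 − 0.802518)(1 − 0.966307) = 0.9933

0.9933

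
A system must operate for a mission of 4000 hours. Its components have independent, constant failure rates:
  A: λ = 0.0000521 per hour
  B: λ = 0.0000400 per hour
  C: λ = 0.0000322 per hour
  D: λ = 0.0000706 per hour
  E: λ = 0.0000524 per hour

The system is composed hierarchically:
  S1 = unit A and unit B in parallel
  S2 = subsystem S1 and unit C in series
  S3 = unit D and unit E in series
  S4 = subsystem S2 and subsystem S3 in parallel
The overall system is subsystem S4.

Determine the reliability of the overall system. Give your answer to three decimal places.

R(A) = exp(−0.0000521 × 4000) = 0.81188
R(B) = exp(−0.0000400 × 4000) = 0.85214
R(C) = exp(−0.0000322 × 4000) = 0.87915
R(D) = exp(−0.0000706 × 4000) = 0.75397
R(E) = exp(−0.0000524 × 4000) = 0.81091
Parallel (A and B): 1 − (1 − 0.81188)(1 − 0.85214) = 0.97218
Series ([0.97218] and C): 0.97218 × 0.87915 = 0.85469
Series (D and E): 0.75397 × 0.81091 = 0.61140
Parallel ([0.85469] and [0.61140]): 1 − (1 − 0.85469)(1 − 0.61140) = 0.944

0.944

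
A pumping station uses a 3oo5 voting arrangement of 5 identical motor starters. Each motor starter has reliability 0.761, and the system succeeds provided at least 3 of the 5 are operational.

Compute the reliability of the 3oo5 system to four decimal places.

0.9077

R = Σ_{i=3}^{5} C(5,i) p^i (1−p)^{5−i} with p = 0.761
C(5,3)·0.761^3·0.239^2 = 0.251739
C(5,4)·0.761^4·0.239^1 = 0.400780
C(5,5)·0.761^5·0.239^0 = 0.255225
Sum = 0.9077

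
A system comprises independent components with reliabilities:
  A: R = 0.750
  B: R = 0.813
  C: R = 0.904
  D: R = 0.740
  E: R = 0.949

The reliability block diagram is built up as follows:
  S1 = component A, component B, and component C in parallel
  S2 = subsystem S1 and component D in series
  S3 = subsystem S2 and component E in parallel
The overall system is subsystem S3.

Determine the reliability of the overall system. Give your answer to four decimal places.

Parallel (A, B, and C): 1 − (1 − 0.750000)(1 − 0.813000)(1 − 0.904000) = 0.995512
Series ([0.995512] and D): 0.995512 × 0.740000 = 0.736679
Parallel ([0.736679] and E): 1 − (1 − 0.736679)(1 − 0.949000) = 0.9866

0.9866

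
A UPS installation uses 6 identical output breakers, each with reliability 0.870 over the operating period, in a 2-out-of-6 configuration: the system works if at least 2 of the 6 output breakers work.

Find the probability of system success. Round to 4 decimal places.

0.9998

R = Σ_{i=2}^{6} C(6,i) p^i (1−p)^{6−i} with p = 0.870
C(6,2)·0.870^2·0.130^4 = 0.003243
C(6,3)·0.870^3·0.130^3 = 0.028935
C(6,4)·0.870^4·0.130^2 = 0.145230
C(6,5)·0.870^5·0.130^1 = 0.388768
C(6,6)·0.870^6·0.130^0 = 0.433626
Sum = 0.9998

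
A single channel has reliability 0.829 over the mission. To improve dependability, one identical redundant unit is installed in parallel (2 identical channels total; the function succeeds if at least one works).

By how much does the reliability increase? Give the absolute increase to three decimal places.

0.142

R_before = 0.829
R_after = 1 − (1 − 0.829)^2 = 0.971
ΔR = 0.971 − 0.829 = 0.142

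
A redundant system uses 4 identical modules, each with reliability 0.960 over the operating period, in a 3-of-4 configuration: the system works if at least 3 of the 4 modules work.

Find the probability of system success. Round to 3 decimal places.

R = Σ_{i=3}^{4} C(4,i) p^i (1−p)^{4−i} with p = 0.960
C(4,3)·0.960^3·0.040^1 = 0.14156
C(4,4)·0.960^4·0.040^0 = 0.84935
Sum = 0.991

0.991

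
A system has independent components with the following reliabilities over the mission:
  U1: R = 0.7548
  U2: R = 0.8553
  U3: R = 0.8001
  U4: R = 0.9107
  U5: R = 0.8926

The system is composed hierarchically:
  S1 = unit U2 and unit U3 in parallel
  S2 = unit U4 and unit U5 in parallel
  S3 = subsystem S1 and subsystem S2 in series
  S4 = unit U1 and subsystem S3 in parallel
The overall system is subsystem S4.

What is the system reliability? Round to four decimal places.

Parallel (U2 and U3): 1 − (1 − 0.855300)(1 − 0.800100) = 0.971074
Parallel (U4 and U5): 1 − (1 − 0.910700)(1 − 0.892600) = 0.990409
Series ([0.971074] and [0.990409]): 0.971074 × 0.990409 = 0.961760
Parallel (U1 and [0.961760]): 1 − (1 − 0.754800)(1 − 0.961760) = 0.9906

0.9906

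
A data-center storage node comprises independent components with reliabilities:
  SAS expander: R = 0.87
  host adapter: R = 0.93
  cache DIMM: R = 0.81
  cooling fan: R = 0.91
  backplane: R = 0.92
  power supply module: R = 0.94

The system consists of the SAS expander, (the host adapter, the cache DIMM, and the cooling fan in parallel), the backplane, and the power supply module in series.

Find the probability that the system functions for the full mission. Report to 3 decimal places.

Parallel (host adapter, cache DIMM, and cooling fan): 1 − (1 − 0.93000)(1 − 0.81000)(1 − 0.91000) = 0.99880
Series (SAS expander, [0.99880], backplane, and power supply module): 0.87000 × 0.99880 × 0.92000 × 0.94000 = 0.751

0.751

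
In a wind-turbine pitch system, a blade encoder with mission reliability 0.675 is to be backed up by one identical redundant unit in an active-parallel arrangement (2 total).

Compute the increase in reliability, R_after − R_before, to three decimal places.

R_before = 0.675
R_after = 1 − (1 − 0.675)^2 = 0.894
ΔR = 0.894 − 0.675 = 0.219

0.219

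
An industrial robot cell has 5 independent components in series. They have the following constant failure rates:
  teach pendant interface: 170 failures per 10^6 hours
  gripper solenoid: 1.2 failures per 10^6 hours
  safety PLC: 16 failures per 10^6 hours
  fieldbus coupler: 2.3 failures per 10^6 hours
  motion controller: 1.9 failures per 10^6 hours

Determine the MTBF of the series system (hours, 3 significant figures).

5220

Series of exponential components: λ_sys = Σ λ_i
λ_sys = 0.00017 + 0.0000012 + 0.000016 + 0.0000023 + 0.0000019 = 1.9140e-04 /h
MTBF = 1 / λ_sys = 5220 h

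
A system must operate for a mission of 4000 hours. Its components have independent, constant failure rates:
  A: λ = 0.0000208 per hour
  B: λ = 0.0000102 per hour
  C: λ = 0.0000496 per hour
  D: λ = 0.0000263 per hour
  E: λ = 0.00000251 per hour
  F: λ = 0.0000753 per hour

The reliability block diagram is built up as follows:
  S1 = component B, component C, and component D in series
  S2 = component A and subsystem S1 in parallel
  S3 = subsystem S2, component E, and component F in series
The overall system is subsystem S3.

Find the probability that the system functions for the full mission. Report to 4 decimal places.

R(A) = exp(−0.0000208 × 4000) = 0.920167
R(B) = exp(−0.0000102 × 4000) = 0.960021
R(C) = exp(−0.0000496 × 4000) = 0.820042
R(D) = exp(−0.0000263 × 4000) = 0.900144
R(E) = exp(−0.00000251 × 4000) = 0.990010
R(F) = exp(−0.0000753 × 4000) = 0.739930
Series (B, C, and D): 0.960021 × 0.820042 × 0.900144 = 0.708645
Parallel (A and [0.708645]): 1 − (1 − 0.920167)(1 − 0.708645) = 0.976740
Series ([0.976740], E, and F): 0.976740 × 0.990010 × 0.739930 = 0.7155

0.7155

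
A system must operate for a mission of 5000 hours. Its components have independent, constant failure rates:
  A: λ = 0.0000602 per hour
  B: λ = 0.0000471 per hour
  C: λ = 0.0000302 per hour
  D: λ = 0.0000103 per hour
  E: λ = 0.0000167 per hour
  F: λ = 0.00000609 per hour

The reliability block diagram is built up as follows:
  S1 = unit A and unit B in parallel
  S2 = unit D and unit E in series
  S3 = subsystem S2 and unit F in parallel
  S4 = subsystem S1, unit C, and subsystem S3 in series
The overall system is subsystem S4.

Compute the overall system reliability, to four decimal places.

0.8099

R(A) = exp(−0.0000602 × 5000) = 0.740078
R(B) = exp(−0.0000471 × 5000) = 0.790176
R(C) = exp(−0.0000302 × 5000) = 0.859848
R(D) = exp(−0.0000103 × 5000) = 0.949804
R(E) = exp(−0.0000167 × 5000) = 0.919891
R(F) = exp(−0.00000609 × 5000) = 0.970009
Parallel (A and B): 1 − (1 − 0.740078)(1 − 0.790176) = 0.945462
Series (D and E): 0.949804 × 0.919891 = 0.873716
Parallel ([0.873716] and F): 1 − (1 − 0.873716)(1 − 0.970009) = 0.996213
Series ([0.945462], C, and [0.996213]): 0.945462 × 0.859848 × 0.996213 = 0.8099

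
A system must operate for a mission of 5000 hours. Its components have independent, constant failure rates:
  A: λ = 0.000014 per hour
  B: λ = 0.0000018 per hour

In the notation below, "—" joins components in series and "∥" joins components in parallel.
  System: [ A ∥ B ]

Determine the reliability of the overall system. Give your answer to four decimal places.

R(A) = exp(−0.000014 × 5000) = 0.932394
R(B) = exp(−0.0000018 × 5000) = 0.991040
Parallel (A and B): 1 − (1 − 0.932394)(1 − 0.991040) = 0.9994

0.9994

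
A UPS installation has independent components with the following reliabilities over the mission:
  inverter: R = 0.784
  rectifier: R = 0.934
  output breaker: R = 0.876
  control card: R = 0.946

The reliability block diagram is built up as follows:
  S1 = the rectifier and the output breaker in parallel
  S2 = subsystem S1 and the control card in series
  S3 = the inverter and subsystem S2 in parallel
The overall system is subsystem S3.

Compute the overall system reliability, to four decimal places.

Parallel (rectifier and output breaker): 1 − (1 − 0.934000)(1 − 0.876000) = 0.991816
Series ([0.991816] and control card): 0.991816 × 0.946000 = 0.938258
Parallel (inverter and [0.938258]): 1 − (1 − 0.784000)(1 − 0.938258) = 0.9867

0.9867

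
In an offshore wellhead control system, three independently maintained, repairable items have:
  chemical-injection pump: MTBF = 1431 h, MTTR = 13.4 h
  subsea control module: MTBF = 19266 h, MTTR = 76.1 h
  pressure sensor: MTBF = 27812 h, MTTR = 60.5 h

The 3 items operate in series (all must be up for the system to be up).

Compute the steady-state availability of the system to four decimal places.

0.9847

A(chemical-injection pump) = MTBF/(MTBF+MTTR) = 1431/(1431+13.4) = 0.990723
A(subsea control module) = MTBF/(MTBF+MTTR) = 19266/(19266+76.1) = 0.996066
A(pressure sensor) = MTBF/(MTBF+MTTR) = 27812/(27812+60.5) = 0.997829
Series availability: 0.990723 × 0.996066 × 0.997829 = 0.9847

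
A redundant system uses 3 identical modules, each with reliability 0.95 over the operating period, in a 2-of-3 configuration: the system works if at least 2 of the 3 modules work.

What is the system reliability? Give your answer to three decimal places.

0.993

R = Σ_{i=2}^{3} C(3,i) p^i (1−p)^{3−i} with p = 0.95
C(3,2)·0.95^2·0.05^1 = 0.13538
C(3,3)·0.95^3·0.05^0 = 0.85738
Sum = 0.993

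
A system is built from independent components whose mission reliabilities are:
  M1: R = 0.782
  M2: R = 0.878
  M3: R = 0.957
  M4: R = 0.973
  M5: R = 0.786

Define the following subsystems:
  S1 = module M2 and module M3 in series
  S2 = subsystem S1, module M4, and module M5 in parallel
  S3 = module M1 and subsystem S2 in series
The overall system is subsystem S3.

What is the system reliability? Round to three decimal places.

0.781

Series (M2 and M3): 0.87800 × 0.95700 = 0.84025
Parallel ([0.84025], M4, and M5): 1 − (1 − 0.84025)(1 − 0.97300)(1 − 0.78600) = 0.99908
Series (M1 and [0.99908]): 0.78200 × 0.99908 = 0.781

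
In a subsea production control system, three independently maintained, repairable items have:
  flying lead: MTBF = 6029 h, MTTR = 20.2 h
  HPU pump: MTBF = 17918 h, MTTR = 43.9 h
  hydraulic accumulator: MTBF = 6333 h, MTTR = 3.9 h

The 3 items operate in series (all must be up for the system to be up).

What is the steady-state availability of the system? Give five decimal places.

0.99361

A(flying lead) = MTBF/(MTBF+MTTR) = 6029/(6029+20.2) = 0.996661
A(HPU pump) = MTBF/(MTBF+MTTR) = 17918/(17918+43.9) = 0.997556
A(hydraulic accumulator) = MTBF/(MTBF+MTTR) = 6333/(6333+3.9) = 0.999385
Series availability: 0.996661 × 0.997556 × 0.999385 = 0.99361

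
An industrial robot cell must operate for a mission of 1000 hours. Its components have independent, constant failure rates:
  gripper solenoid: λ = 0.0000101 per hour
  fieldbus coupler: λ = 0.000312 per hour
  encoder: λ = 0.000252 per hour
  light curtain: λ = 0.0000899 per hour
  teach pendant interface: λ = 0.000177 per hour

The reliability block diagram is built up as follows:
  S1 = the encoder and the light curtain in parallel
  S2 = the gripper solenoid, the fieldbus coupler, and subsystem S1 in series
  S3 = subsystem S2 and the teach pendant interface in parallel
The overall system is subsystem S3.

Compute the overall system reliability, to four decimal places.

0.9531

R(gripper solenoid) = exp(−0.0000101 × 1000) = 0.989951
R(fieldbus coupler) = exp(−0.000312 × 1000) = 0.731982
R(encoder) = exp(−0.000252 × 1000) = 0.777245
R(light curtain) = exp(−0.0000899 × 1000) = 0.914023
R(teach pendant interface) = exp(−0.000177 × 1000) = 0.837780
Parallel (encoder and light curtain): 1 − (1 − 0.777245)(1 − 0.914023) = 0.980848
Series (gripper solenoid, fieldbus coupler, and [0.980848]): 0.989951 × 0.731982 × 0.980848 = 0.710748
Parallel ([0.710748] and teach pendant interface): 1 − (1 − 0.710748)(1 − 0.837780) = 0.9531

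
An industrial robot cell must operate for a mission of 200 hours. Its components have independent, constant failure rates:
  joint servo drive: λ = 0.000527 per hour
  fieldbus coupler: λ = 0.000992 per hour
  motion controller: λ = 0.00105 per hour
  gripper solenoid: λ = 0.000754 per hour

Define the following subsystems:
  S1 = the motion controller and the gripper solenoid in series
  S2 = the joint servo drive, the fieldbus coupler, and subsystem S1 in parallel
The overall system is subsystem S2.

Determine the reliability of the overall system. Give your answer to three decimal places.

0.995

R(joint servo drive) = exp(−0.000527 × 200) = 0.89996
R(fieldbus coupler) = exp(−0.000992 × 200) = 0.82004
R(motion controller) = exp(−0.00105 × 200) = 0.81058
R(gripper solenoid) = exp(−0.000754 × 200) = 0.86002
Series (motion controller and gripper solenoid): 0.81058 × 0.86002 = 0.69712
Parallel (joint servo drive, fieldbus coupler, and [0.69712]): 1 − (1 − 0.89996)(1 − 0.82004)(1 − 0.69712) = 0.995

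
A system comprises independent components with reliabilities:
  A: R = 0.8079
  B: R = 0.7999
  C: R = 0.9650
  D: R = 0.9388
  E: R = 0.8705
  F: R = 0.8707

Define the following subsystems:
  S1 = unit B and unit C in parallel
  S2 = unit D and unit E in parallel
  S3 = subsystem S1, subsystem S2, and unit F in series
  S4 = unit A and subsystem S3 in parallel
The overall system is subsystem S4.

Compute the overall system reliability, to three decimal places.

Parallel (B and C): 1 − (1 − 0.79990)(1 − 0.96500) = 0.99300
Parallel (D and E): 1 − (1 − 0.93880)(1 − 0.87050) = 0.99207
Series ([0.99300], [0.99207], and F): 0.99300 × 0.99207 × 0.87070 = 0.85775
Parallel (A and [0.85775]): 1 − (1 − 0.80790)(1 − 0.85775) = 0.973

0.973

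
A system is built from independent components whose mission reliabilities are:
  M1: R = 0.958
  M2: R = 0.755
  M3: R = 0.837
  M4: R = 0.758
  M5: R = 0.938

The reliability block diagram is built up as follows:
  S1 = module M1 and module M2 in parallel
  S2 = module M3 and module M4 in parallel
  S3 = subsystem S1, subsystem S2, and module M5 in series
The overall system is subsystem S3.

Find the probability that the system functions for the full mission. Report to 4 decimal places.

0.8917

Parallel (M1 and M2): 1 − (1 − 0.958000)(1 − 0.755000) = 0.989710
Parallel (M3 and M4): 1 − (1 − 0.837000)(1 − 0.758000) = 0.960554
Series ([0.989710], [0.960554], and M5): 0.989710 × 0.960554 × 0.938000 = 0.8917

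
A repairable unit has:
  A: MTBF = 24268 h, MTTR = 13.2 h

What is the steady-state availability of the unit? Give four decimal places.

0.9995

A(A) = MTBF/(MTBF+MTTR) = 24268/(24268+13.2) = 0.9995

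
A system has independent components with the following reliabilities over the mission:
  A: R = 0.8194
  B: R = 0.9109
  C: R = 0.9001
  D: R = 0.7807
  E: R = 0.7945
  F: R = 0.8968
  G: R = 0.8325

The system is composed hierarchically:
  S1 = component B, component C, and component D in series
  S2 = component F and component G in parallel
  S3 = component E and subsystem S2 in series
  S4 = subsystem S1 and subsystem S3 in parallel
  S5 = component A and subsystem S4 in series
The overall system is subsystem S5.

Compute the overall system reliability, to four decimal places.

0.7547

Series (B, C, and D): 0.910900 × 0.900100 × 0.780700 = 0.640097
Parallel (F and G): 1 − (1 − 0.896800)(1 − 0.832500) = 0.982714
Series (E and [0.982714]): 0.794500 × 0.982714 = 0.780766
Parallel ([0.640097] and [0.780766]): 1 − (1 − 0.640097)(1 − 0.780766) = 0.921097
Series (A and [0.921097]): 0.819400 × 0.921097 = 0.7547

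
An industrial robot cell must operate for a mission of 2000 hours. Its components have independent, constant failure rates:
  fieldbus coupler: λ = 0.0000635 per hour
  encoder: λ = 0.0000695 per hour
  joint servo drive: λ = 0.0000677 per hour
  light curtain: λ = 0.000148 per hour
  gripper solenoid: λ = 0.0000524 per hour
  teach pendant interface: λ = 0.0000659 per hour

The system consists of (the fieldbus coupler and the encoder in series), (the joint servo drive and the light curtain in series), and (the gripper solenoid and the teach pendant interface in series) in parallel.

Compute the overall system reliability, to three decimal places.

0.983

R(fieldbus coupler) = exp(−0.0000635 × 2000) = 0.88073
R(encoder) = exp(−0.0000695 × 2000) = 0.87023
R(joint servo drive) = exp(−0.0000677 × 2000) = 0.87337
R(light curtain) = exp(−0.000148 × 2000) = 0.74379
R(gripper solenoid) = exp(−0.0000524 × 2000) = 0.90050
R(teach pendant interface) = exp(−0.0000659 × 2000) = 0.87652
Series (fieldbus coupler and encoder): 0.88073 × 0.87023 = 0.76644
Series (joint servo drive and light curtain): 0.87337 × 0.74379 = 0.64960
Series (gripper solenoid and teach pendant interface): 0.90050 × 0.87652 = 0.78931
Parallel ([0.76644], [0.64960], and [0.78931]): 1 − (1 − 0.76644)(1 − 0.64960)(1 − 0.78931) = 0.983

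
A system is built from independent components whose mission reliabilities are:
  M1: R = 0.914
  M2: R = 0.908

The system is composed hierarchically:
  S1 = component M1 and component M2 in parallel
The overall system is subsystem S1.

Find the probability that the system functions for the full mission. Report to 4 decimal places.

0.9921

Parallel (M1 and M2): 1 − (1 − 0.914000)(1 − 0.908000) = 0.9921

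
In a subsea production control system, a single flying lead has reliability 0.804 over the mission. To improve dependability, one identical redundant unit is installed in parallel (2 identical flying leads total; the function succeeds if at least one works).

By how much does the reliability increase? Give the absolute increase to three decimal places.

0.158

R_before = 0.804
R_after = 1 − (1 − 0.804)^2 = 0.962
ΔR = 0.962 − 0.804 = 0.158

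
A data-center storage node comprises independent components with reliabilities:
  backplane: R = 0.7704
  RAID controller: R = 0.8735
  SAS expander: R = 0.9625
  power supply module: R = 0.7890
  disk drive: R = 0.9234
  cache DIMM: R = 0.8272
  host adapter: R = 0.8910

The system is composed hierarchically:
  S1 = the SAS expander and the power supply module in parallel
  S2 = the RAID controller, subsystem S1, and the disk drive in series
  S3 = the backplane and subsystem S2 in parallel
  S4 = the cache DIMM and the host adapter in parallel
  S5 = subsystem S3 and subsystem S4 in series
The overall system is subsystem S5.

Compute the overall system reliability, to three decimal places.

0.936

Parallel (SAS expander and power supply module): 1 − (1 − 0.96250)(1 − 0.78900) = 0.99209
Series (RAID controller, [0.99209], and disk drive): 0.87350 × 0.99209 × 0.92340 = 0.80021
Parallel (backplane and [0.80021]): 1 − (1 − 0.77040)(1 − 0.80021) = 0.95413
Parallel (cache DIMM and host adapter): 1 − (1 − 0.82720)(1 − 0.89100) = 0.98116
Series ([0.95413] and [0.98116]): 0.95413 × 0.98116 = 0.936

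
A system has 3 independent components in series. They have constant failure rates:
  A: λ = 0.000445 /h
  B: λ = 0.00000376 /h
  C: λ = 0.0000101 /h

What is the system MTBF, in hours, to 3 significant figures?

Series of exponential components: λ_sys = Σ λ_i
λ_sys = 0.000445 + 0.00000376 + 0.0000101 = 4.5886e-04 /h
MTBF = 1 / λ_sys = 2180 h

2180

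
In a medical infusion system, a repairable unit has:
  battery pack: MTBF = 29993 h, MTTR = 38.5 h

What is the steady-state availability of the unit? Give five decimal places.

A(battery pack) = MTBF/(MTBF+MTTR) = 29993/(29993+38.5) = 0.99872

0.99872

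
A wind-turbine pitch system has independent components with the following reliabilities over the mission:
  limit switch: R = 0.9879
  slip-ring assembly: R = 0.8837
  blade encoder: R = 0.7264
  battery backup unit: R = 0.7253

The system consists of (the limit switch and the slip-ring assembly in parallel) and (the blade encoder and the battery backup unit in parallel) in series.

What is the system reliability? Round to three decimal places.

0.924

Parallel (limit switch and slip-ring assembly): 1 − (1 − 0.98790)(1 − 0.88370) = 0.99859
Parallel (blade encoder and battery backup unit): 1 − (1 − 0.72640)(1 − 0.72530) = 0.92484
Series ([0.99859] and [0.92484]): 0.99859 × 0.92484 = 0.924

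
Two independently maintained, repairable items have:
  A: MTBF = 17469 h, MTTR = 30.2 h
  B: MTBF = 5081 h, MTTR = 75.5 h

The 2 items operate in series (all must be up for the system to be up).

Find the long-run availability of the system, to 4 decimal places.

A(A) = MTBF/(MTBF+MTTR) = 17469/(17469+30.2) = 0.998274
A(B) = MTBF/(MTBF+MTTR) = 5081/(5081+75.5) = 0.985358
Series availability: 0.998274 × 0.985358 = 0.9837

0.9837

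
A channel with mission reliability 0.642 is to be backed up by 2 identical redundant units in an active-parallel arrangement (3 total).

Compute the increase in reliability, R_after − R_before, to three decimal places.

R_before = 0.642
R_after = 1 − (1 − 0.642)^3 = 0.954
ΔR = 0.954 − 0.642 = 0.312

0.312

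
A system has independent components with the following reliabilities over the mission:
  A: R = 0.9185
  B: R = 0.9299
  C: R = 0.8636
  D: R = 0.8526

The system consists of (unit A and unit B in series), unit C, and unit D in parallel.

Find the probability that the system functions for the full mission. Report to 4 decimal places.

Series (A and B): 0.918500 × 0.929900 = 0.854113
Parallel ([0.854113], C, and D): 1 − (1 − 0.854113)(1 − 0.863600)(1 − 0.852600) = 0.9971

0.9971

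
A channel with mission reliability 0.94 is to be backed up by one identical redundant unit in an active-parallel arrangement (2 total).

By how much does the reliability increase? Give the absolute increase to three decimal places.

R_before = 0.94
R_after = 1 − (1 − 0.94)^2 = 0.996
ΔR = 0.996 − 0.94 = 0.056

0.056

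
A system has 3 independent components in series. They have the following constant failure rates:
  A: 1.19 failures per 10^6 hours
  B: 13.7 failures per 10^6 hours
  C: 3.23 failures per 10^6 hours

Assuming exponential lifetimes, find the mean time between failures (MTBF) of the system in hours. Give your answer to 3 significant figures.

Series of exponential components: λ_sys = Σ λ_i
λ_sys = 0.00000119 + 0.0000137 + 0.00000323 = 1.8120e-05 /h
MTBF = 1 / λ_sys = 55200 h

55200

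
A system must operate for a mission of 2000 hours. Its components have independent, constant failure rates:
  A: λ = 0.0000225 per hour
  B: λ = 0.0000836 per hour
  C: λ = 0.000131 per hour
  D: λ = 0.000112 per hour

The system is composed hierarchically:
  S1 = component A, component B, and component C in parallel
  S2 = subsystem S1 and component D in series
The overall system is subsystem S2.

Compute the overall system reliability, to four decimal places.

0.7981

R(A) = exp(−0.0000225 × 2000) = 0.955997
R(B) = exp(−0.0000836 × 2000) = 0.846030
R(C) = exp(−0.000131 × 2000) = 0.769511
R(D) = exp(−0.000112 × 2000) = 0.799315
Parallel (A, B, and C): 1 − (1 − 0.955997)(1 − 0.846030)(1 − 0.769511) = 0.998438
Series ([0.998438] and D): 0.998438 × 0.799315 = 0.7981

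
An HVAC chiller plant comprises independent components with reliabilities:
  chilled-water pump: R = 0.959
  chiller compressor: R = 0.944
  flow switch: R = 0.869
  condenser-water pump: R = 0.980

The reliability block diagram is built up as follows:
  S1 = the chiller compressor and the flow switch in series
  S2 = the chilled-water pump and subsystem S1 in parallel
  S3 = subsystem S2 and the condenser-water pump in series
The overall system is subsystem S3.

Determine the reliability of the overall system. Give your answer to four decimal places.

0.9728

Series (chiller compressor and flow switch): 0.944000 × 0.869000 = 0.820336
Parallel (chilled-water pump and [0.820336]): 1 − (1 − 0.959000)(1 − 0.820336) = 0.992634
Series ([0.992634] and condenser-water pump): 0.992634 × 0.980000 = 0.9728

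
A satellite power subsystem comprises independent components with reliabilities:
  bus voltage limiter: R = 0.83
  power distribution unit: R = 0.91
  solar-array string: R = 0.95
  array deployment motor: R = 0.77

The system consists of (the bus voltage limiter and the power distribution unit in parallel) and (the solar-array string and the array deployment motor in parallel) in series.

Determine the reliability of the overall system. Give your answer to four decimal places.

0.9734

Parallel (bus voltage limiter and power distribution unit): 1 − (1 − 0.830000)(1 − 0.910000) = 0.984700
Parallel (solar-array string and array deployment motor): 1 − (1 − 0.950000)(1 − 0.770000) = 0.988500
Series ([0.984700] and [0.988500]): 0.984700 × 0.988500 = 0.9734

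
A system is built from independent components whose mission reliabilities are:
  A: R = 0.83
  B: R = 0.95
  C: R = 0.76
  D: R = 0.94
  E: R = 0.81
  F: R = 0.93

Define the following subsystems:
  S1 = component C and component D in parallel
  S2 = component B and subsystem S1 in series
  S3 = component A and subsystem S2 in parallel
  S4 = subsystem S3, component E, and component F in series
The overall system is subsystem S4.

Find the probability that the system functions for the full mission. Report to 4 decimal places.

0.7451

Parallel (C and D): 1 − (1 − 0.760000)(1 − 0.940000) = 0.985600
Series (B and [0.985600]): 0.950000 × 0.985600 = 0.936320
Parallel (A and [0.936320]): 1 − (1 − 0.830000)(1 − 0.936320) = 0.989174
Series ([0.989174], E, and F): 0.989174 × 0.810000 × 0.930000 = 0.7451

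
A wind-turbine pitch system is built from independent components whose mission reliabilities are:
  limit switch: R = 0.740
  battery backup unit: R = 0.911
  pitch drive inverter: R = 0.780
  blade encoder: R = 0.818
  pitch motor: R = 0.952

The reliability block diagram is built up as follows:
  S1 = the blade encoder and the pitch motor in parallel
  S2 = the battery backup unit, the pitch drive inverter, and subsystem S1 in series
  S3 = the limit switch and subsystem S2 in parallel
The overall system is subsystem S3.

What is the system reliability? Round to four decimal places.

Parallel (blade encoder and pitch motor): 1 − (1 − 0.818000)(1 − 0.952000) = 0.991264
Series (battery backup unit, pitch drive inverter, and [0.991264]): 0.911000 × 0.780000 × 0.991264 = 0.704372
Parallel (limit switch and [0.704372]): 1 − (1 − 0.740000)(1 − 0.704372) = 0.9231

0.9231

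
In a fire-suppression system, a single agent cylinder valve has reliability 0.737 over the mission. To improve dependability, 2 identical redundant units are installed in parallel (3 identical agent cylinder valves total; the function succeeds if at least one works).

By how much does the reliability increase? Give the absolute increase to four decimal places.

R_before = 0.737
R_after = 1 − (1 − 0.737)^3 = 0.9818
ΔR = 0.9818 − 0.737 = 0.2448

0.2448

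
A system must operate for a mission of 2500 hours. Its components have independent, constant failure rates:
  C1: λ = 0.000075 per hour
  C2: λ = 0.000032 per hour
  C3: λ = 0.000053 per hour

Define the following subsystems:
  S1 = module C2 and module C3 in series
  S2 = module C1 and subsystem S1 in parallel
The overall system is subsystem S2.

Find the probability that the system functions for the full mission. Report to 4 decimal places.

R(C1) = exp(−0.000075 × 2500) = 0.829029
R(C2) = exp(−0.000032 × 2500) = 0.923116
R(C3) = exp(−0.000053 × 2500) = 0.875903
Series (C2 and C3): 0.923116 × 0.875903 = 0.808560
Parallel (C1 and [0.808560]): 1 − (1 − 0.829029)(1 − 0.808560) = 0.9673

0.9673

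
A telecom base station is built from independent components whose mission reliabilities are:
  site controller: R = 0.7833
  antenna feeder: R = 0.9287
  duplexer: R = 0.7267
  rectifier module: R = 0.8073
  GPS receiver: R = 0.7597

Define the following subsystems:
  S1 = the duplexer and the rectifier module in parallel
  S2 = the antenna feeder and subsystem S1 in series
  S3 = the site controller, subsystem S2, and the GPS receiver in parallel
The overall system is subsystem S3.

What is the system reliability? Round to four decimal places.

Parallel (duplexer and rectifier module): 1 − (1 − 0.726700)(1 − 0.807300) = 0.947335
Series (antenna feeder and [0.947335]): 0.928700 × 0.947335 = 0.879790
Parallel (site controller, [0.879790], and GPS receiver): 1 − (1 − 0.783300)(1 − 0.879790)(1 − 0.759700) = 0.9937

0.9937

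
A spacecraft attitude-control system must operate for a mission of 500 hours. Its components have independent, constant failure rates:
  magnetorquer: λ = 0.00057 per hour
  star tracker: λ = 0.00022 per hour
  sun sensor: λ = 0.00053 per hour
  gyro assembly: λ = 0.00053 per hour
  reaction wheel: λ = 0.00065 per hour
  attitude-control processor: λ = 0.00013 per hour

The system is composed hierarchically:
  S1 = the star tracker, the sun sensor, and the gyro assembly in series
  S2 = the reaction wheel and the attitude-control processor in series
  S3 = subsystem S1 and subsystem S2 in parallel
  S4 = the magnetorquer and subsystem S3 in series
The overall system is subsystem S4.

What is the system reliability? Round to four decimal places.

R(magnetorquer) = exp(−0.00057 × 500) = 0.752014
R(star tracker) = exp(−0.00022 × 500) = 0.895834
R(sun sensor) = exp(−0.00053 × 500) = 0.767206
R(gyro assembly) = exp(−0.00053 × 500) = 0.767206
R(reaction wheel) = exp(−0.00065 × 500) = 0.722527
R(attitude-control processor) = exp(−0.00013 × 500) = 0.937067
Series (star tracker, sun sensor, and gyro assembly): 0.895834 × 0.767206 × 0.767206 = 0.527292
Series (reaction wheel and attitude-control processor): 0.722527 × 0.937067 = 0.677056
Parallel ([0.527292] and [0.677056]): 1 − (1 − 0.527292)(1 − 0.677056) = 0.847342
Series (magnetorquer and [0.847342]): 0.752014 × 0.847342 = 0.6372

0.6372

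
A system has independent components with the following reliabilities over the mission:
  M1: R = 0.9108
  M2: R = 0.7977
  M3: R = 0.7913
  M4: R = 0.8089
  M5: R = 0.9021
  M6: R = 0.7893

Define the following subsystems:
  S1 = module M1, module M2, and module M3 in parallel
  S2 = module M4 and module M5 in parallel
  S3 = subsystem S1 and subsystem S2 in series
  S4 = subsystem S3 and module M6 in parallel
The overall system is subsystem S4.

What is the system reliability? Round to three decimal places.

Parallel (M1, M2, and M3): 1 − (1 − 0.91080)(1 − 0.79770)(1 − 0.79130) = 0.99623
Parallel (M4 and M5): 1 − (1 − 0.80890)(1 − 0.90210) = 0.98129
Series ([0.99623] and [0.98129]): 0.99623 × 0.98129 = 0.97759
Parallel ([0.97759] and M6): 1 − (1 − 0.97759)(1 − 0.78930) = 0.995

0.995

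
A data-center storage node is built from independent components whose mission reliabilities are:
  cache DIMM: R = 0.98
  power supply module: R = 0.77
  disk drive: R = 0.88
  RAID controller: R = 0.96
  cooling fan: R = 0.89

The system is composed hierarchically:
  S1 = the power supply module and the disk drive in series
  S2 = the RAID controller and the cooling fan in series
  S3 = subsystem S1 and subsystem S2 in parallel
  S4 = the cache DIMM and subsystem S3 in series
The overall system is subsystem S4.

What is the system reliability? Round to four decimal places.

Series (power supply module and disk drive): 0.770000 × 0.880000 = 0.677600
Series (RAID controller and cooling fan): 0.960000 × 0.890000 = 0.854400
Parallel ([0.677600] and [0.854400]): 1 − (1 − 0.677600)(1 − 0.854400) = 0.953059
Series (cache DIMM and [0.953059]): 0.980000 × 0.953059 = 0.9340

0.9340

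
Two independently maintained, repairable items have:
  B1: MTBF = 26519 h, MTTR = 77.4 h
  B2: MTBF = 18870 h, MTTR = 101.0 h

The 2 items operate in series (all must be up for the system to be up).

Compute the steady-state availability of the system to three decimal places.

A(B1) = MTBF/(MTBF+MTTR) = 26519/(26519+77.4) = 0.997090
A(B2) = MTBF/(MTBF+MTTR) = 18870/(18870+101.0) = 0.994676
Series availability: 0.997090 × 0.994676 = 0.992

0.992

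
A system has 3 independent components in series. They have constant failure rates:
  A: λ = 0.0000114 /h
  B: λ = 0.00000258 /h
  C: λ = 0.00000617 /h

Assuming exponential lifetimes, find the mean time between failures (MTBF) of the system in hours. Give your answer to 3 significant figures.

Series of exponential components: λ_sys = Σ λ_i
λ_sys = 0.0000114 + 0.00000258 + 0.00000617 = 2.0150e-05 /h
MTBF = 1 / λ_sys = 49600 h

49600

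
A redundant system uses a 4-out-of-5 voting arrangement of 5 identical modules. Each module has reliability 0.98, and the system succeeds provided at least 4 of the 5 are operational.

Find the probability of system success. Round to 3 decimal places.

R = Σ_{i=4}^{5} C(5,i) p^i (1−p)^{5−i} with p = 0.98
C(5,4)·0.98^4·0.02^1 = 0.09224
C(5,5)·0.98^5·0.02^0 = 0.90392
Sum = 0.996

0.996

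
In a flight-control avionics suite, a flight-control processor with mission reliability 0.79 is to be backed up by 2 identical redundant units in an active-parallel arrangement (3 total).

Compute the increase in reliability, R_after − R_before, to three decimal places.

0.201

R_before = 0.79
R_after = 1 − (1 − 0.79)^3 = 0.991
ΔR = 0.991 − 0.79 = 0.201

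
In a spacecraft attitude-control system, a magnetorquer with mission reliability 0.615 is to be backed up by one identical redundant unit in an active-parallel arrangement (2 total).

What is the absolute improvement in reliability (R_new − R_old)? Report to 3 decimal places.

0.237

R_before = 0.615
R_after = 1 − (1 − 0.615)^2 = 0.852
ΔR = 0.852 − 0.615 = 0.237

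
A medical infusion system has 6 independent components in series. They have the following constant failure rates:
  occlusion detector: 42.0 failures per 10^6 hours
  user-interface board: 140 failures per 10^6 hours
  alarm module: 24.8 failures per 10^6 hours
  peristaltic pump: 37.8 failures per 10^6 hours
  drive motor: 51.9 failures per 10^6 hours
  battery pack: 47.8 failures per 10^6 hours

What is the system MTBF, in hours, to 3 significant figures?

2900

Series of exponential components: λ_sys = Σ λ_i
λ_sys = 0.0000420 + 0.000140 + 0.0000248 + 0.0000378 + 0.0000519 + 0.0000478 = 3.4430e-04 /h
MTBF = 1 / λ_sys = 2900 h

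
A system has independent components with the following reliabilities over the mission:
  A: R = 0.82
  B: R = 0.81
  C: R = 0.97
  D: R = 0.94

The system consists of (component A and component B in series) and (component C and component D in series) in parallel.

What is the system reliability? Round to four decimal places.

Series (A and B): 0.820000 × 0.810000 = 0.664200
Series (C and D): 0.970000 × 0.940000 = 0.911800
Parallel ([0.664200] and [0.911800]): 1 − (1 − 0.664200)(1 − 0.911800) = 0.9704

0.9704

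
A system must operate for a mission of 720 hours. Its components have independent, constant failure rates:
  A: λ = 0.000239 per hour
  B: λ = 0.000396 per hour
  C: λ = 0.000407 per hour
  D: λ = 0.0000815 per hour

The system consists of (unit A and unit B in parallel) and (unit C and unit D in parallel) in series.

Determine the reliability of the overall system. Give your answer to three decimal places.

R(A) = exp(−0.000239 × 720) = 0.84191
R(B) = exp(−0.000396 × 720) = 0.75192
R(C) = exp(−0.000407 × 720) = 0.74599
R(D) = exp(−0.0000815 × 720) = 0.94301
Parallel (A and B): 1 − (1 − 0.84191)(1 − 0.75192) = 0.96078
Parallel (C and D): 1 − (1 − 0.74599)(1 − 0.94301) = 0.98552
Series ([0.96078] and [0.98552]): 0.96078 × 0.98552 = 0.947

0.947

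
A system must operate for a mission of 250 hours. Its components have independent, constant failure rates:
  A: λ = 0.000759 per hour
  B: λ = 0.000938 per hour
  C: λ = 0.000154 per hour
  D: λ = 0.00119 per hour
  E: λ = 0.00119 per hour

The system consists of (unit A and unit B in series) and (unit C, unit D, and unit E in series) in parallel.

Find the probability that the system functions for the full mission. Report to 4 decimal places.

0.8378

R(A) = exp(−0.000759 × 250) = 0.827166
R(B) = exp(−0.000938 × 250) = 0.790966
R(C) = exp(−0.000154 × 250) = 0.962232
R(D) = exp(−0.00119 × 250) = 0.742673
R(E) = exp(−0.00119 × 250) = 0.742673
Series (A and B): 0.827166 × 0.790966 = 0.654260
Series (C, D, and E): 0.962232 × 0.742673 × 0.742673 = 0.530732
Parallel ([0.654260] and [0.530732]): 1 − (1 − 0.654260)(1 − 0.530732) = 0.8378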